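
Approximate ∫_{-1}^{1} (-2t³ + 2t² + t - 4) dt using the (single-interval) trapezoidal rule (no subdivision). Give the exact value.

-4

T = (b−a)/2 · [f(-1) + f(1)] = 1·[(-1) + (-3)] = -4.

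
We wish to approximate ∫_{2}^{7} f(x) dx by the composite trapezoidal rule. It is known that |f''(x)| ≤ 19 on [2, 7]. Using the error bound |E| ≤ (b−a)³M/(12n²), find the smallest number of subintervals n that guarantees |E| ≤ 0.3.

Need 2375/(12n²) ≤ 0.3.
n² ≥ 2375/(12·0.3) = 659.722 ⇒ n ≥ 25.6851, so the smallest n is 26.

26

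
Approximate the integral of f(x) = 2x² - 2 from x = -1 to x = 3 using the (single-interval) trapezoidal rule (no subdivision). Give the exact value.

T = (b−a)/2 · [f(-1) + f(3)] = 2·[0 + 16] = 32.

32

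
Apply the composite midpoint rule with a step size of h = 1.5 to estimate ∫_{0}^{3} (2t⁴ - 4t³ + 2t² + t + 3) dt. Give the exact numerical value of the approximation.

h = (3 − 0)/2 = 1.5.
Midpoints m₁,…,m₂ = 0.75, 2.25.
f(m₁)=3.8203125, f(m₂)=21.0703125.
h·[f(m₁) + f(m₂)] = 1.5·(24.890625) = 37.3359375.

37.3359375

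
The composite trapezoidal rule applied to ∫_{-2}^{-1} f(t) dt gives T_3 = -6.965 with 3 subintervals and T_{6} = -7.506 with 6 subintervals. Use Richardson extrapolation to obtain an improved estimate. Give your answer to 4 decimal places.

-7.6863

R = (4·T_{6} − T_3) / 3 = (4·(-7.506) − (-6.965))/3 = (-23.059)/3 = -7.6863.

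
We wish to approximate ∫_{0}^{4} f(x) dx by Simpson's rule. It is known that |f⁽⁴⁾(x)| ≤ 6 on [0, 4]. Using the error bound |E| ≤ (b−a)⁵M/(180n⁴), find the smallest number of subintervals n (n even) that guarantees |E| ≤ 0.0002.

22

Need 6144/(180n⁴) ≤ 0.0002.
n⁴ ≥ 6144/(180·0.0002) = 170667 ⇒ n ≥ 20.3253, so the smallest even n is 22. (n must be even for Simpson's rule.)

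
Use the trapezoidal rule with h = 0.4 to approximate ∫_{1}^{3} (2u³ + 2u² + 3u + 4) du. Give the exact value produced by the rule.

h = (3 − 1)/5 = 0.4.
Nodes u₀,…,u₅ = 1, 1.4, 1.8, 2.2, 2.6, 3.
f(u) = 2u³ + 2u² + 3u + 4: f₀=11, f₁=17.608, f₂=27.544, f₃=41.576, f₄=60.472, f₅=85.
(h/2)·[f₀ + 2f₁ + 2f₂ + 2f₃ + 2f₄ + f₅] = 0.2·(390.4) = 78.08.

78.08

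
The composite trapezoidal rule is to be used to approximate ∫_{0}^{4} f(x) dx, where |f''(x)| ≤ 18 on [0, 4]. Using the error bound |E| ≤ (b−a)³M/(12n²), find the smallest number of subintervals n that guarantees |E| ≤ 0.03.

57

Need 1152/(12n²) ≤ 0.03.
n² ≥ 1152/(12·0.03) = 3200 ⇒ n ≥ 56.5685, so the smallest n is 57.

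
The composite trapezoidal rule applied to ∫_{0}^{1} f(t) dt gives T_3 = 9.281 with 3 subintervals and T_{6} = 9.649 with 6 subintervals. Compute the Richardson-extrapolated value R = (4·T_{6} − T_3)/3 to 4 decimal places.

R = (4·T_{6} − T_3) / 3 = (4·9.649 − 9.281)/3 = (29.315)/3 = 9.7717.

9.7717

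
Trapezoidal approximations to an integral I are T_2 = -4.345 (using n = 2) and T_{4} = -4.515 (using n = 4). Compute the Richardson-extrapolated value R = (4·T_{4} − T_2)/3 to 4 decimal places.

R = (4·T_{4} − T_2) / 3 = (4·(-4.515) − (-4.345))/3 = (-13.715)/3 = -4.5717.

-4.5717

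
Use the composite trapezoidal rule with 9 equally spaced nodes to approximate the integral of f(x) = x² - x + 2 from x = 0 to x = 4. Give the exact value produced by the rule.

h = (4 − 0)/8 = 0.5.
Nodes x₀,…,x₈ = 0, 0.5, 1, 1.5, 2, 2.5, 3, 3.5, 4.
f(x) = x² - x + 2: f₀=2, f₁=1.75, f₂=2, f₃=2.75, f₄=4, f₅=5.75, f₆=8, f₇=10.75, f₈=14.
(h/2)·[f₀ + 2f₁ + 2f₂ + 2f₃ + 2f₄ + 2f₅ + 2f₆ + 2f₇ + f₈] = 0.25·(86) = 21.5.

21.5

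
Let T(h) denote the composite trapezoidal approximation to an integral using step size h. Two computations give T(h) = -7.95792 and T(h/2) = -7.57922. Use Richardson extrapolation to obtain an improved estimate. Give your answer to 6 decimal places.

R = (4·T(h/2) − T(h)) / 3 = (4·(-7.57922) − (-7.95792))/3 = (-22.35896)/3 = -7.452987.

-7.452987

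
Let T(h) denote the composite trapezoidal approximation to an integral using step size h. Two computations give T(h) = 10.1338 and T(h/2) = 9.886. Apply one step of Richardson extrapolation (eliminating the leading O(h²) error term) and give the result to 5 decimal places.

R = (4·T(h/2) − T(h)) / 3 = (4·9.886 − 10.1338)/3 = (29.4102)/3 = 9.80340.

9.80340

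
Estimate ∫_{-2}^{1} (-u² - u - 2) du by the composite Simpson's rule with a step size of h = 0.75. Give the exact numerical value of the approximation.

h = (1 − (-2))/4 = 0.75.
Nodes u₀,…,u₄ = -2, -1.25, -0.5, 0.25, 1.
f(u) = -u² - u - 2: f₀=-4, f₁=-2.3125, f₂=-1.75, f₃=-2.3125, f₄=-4.
(h/3)·[f₀ + 4f₁ + 2f₂ + 4f₃ + f₄] = 0.25·(-30) = -7.5.

-7.5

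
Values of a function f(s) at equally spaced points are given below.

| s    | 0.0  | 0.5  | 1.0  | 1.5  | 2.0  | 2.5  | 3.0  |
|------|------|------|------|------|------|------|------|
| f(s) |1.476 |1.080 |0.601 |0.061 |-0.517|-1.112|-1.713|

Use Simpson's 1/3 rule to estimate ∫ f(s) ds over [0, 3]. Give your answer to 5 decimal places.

h = 0.5, n = 6.
(h/3)·[y₀ + 4y₁ + 2y₂ + 4y₃ + 2y₄ + 4y₅ + y₆] = 0.166667·(0.047) = 0.00783.

0.00783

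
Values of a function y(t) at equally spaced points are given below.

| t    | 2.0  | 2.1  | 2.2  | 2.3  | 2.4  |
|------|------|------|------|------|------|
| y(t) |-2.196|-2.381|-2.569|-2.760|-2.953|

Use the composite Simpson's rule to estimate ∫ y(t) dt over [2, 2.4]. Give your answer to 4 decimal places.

h = 0.1, n = 4.
(h/3)·[y₀ + 4y₁ + 2y₂ + 4y₃ + y₄] = 0.033333·(-30.851) = -1.0284.

-1.0284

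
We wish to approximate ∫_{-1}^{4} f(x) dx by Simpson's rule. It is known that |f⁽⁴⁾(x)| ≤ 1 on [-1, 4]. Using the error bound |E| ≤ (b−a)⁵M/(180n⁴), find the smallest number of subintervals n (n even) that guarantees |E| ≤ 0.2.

Need 3125/(180n⁴) ≤ 0.2.
n⁴ ≥ 3125/(180·0.2) = 86.8056 ⇒ n ≥ 3.0524, so the smallest even n is 4. (n must be even for Simpson's rule.)

4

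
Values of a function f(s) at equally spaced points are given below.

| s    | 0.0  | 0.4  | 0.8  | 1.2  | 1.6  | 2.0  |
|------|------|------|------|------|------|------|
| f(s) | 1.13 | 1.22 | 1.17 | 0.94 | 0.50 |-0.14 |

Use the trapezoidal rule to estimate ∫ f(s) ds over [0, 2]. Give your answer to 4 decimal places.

1.7300

h = 0.4, n = 5.
(h/2)·[y₀ + 2y₁ + 2y₂ + 2y₃ + 2y₄ + y₅] = 0.2·(8.65) = 1.7300.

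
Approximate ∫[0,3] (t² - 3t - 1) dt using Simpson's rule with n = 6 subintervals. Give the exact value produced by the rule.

h = (3 − 0)/6 = 0.5.
Nodes t₀,…,t₆ = 0, 0.5, 1, 1.5, 2, 2.5, 3.
f(t) = t² - 3t - 1: f₀=-1, f₁=-2.25, f₂=-3, f₃=-3.25, f₄=-3, f₅=-2.25, f₆=-1.
(h/3)·[f₀ + 4f₁ + 2f₂ + 4f₃ + 2f₄ + 4f₅ + f₆] = 0.166667·(-45) = -7.5.

-7.5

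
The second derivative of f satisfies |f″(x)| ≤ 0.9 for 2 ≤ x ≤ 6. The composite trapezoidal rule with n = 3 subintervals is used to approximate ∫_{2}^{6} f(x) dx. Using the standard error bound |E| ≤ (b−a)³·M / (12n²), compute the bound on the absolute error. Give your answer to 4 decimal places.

0.5333

|E| ≤ (4)³·0.9 / (12·3²) = 57.6/108 = 0.5333.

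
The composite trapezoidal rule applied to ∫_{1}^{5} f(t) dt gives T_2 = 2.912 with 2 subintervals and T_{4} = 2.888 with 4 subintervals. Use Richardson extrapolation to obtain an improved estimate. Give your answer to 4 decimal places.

2.8800

R = (4·T_{4} − T_2) / 3 = (4·2.888 − 2.912)/3 = (8.640)/3 = 2.8800.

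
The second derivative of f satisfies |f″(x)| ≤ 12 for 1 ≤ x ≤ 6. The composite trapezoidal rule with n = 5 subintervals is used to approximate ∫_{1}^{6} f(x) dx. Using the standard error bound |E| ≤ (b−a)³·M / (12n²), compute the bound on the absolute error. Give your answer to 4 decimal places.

|E| ≤ (5)³·12 / (12·5²) = 1500/300 = 5.0000.

5.0000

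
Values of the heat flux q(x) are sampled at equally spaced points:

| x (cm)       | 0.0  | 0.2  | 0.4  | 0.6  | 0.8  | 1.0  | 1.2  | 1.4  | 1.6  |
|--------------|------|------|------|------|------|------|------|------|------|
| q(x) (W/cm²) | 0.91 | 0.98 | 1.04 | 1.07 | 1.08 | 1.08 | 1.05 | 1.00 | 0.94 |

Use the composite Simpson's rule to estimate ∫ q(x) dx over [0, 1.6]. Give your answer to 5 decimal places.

h = 0.2, n = 8.
(h/3)·[y₀ + 4y₁ + 2y₂ + 4y₃ + 2y₄ + 4y₅ + 2y₆ + 4y₇ + y₈] = 0.066667·(24.71) = 1.64733.

1.64733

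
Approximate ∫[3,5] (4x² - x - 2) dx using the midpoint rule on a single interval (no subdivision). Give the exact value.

116

M = (b−a)·f(4) = 2·(58) = 116.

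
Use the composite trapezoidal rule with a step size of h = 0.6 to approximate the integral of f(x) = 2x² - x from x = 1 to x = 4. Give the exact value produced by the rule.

h = (4 − 1)/5 = 0.6.
Nodes x₀,…,x₅ = 1, 1.6, 2.2, 2.8, 3.4, 4.
f(x) = 2x² - x: f₀=1, f₁=3.52, f₂=7.48, f₃=12.88, f₄=19.72, f₅=28.
(h/2)·[f₀ + 2f₁ + 2f₂ + 2f₃ + 2f₄ + f₅] = 0.3·(116.2) = 34.86.

34.86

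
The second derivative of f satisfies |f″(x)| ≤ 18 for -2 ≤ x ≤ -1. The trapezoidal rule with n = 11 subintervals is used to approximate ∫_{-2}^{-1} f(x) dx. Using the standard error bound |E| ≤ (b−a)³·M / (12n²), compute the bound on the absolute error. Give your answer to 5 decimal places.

0.01240

|E| ≤ (1)³·18 / (12·11²) = 18/1452 = 0.01240.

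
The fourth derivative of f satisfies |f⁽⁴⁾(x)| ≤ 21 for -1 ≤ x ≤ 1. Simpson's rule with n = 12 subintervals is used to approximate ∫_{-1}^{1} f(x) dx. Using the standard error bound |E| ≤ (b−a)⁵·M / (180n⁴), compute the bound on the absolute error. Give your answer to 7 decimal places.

|E| ≤ (2)⁵·21 / (180·12⁴) = 672/3732480 = 0.0001800.

0.0001800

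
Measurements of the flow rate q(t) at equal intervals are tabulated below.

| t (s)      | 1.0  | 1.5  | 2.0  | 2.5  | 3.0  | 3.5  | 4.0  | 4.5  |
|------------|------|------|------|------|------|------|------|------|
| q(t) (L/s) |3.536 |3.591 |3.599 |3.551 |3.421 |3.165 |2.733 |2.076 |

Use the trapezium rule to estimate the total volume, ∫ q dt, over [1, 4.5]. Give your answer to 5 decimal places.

h = 0.5, n = 7.
(h/2)·[y₀ + 2y₁ + 2y₂ + 2y₃ + 2y₄ + 2y₅ + 2y₆ + y₇] = 0.25·(45.732) = 11.43300.

11.43300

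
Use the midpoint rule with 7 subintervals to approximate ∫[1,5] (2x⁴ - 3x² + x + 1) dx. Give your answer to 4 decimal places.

1128.4548

h = (5 − 1)/7 = 0.571429.
Midpoints m₁,…,m₇ = 1.285714, 1.857143, 2.428571, 3, 3.571429, 4.142857, 4.714286.
f(m₁)=2.791753, f(m₂)=16.301125, f(m₃)=55.306539, f(m₄)=139, f(m₅)=291.691379, f(m₆)=542.808413, f(m₇)=926.896710.
h·[f(m₁) + f(m₂) + f(m₃) + f(m₄) + f(m₅) + f(m₆) + f(m₇)] = 0.571429·(1974.795918) = 1128.4548.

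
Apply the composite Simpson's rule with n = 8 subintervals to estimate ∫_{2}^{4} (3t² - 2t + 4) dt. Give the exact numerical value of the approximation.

52

h = (4 − 2)/8 = 0.25.
Nodes t₀,…,t₈ = 2, 2.25, 2.5, 2.75, 3, 3.25, 3.5, 3.75, 4.
f(t) = 3t² - 2t + 4: f₀=12, f₁=14.6875, f₂=17.75, f₃=21.1875, f₄=25, f₅=29.1875, f₆=33.75, f₇=38.6875, f₈=44.
(h/3)·[f₀ + 4f₁ + 2f₂ + 4f₃ + 2f₄ + 4f₅ + 2f₆ + 4f₇ + f₈] = 0.083333·(624) = 52.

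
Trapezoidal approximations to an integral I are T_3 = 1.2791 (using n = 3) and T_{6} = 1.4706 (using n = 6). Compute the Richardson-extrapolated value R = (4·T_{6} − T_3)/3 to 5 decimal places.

R = (4·T_{6} − T_3) / 3 = (4·1.4706 − 1.2791)/3 = (4.6033)/3 = 1.53443.

1.53443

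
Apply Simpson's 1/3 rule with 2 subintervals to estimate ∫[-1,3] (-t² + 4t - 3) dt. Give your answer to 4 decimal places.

h = (3 − (-1))/2 = 2.
Nodes t₀,…,t₂ = -1, 1, 3.
f(t) = -t² + 4t - 3: f₀=-8, f₁=0, f₂=0.
(h/3)·[f₀ + 4f₁ + f₂] = 0.666667·(-8) = -5.3333.

-5.3333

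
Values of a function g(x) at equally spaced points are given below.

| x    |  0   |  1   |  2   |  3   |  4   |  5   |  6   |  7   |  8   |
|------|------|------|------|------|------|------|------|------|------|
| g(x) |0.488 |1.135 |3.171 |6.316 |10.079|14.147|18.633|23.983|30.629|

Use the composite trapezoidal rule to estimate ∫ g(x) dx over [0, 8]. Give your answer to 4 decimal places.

h = 1, n = 8.
(h/2)·[y₀ + 2y₁ + 2y₂ + 2y₃ + 2y₄ + 2y₅ + 2y₆ + 2y₇ + y₈] = 0.5·(186.045) = 93.0225.

93.0225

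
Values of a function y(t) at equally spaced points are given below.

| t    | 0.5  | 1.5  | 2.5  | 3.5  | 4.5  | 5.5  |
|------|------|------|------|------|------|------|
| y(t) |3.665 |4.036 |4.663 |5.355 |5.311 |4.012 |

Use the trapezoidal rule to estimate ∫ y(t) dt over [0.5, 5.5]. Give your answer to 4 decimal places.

h = 1, n = 5.
(h/2)·[y₀ + 2y₁ + 2y₂ + 2y₃ + 2y₄ + y₅] = 0.5·(46.407) = 23.2035.

23.2035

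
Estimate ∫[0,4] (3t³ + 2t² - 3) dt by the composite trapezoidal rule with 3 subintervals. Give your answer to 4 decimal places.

246.3704

h = (4 − 0)/3 = 1.333333.
Nodes t₀,…,t₃ = 0, 1.333333, 2.666667, 4.
f(t) = 3t³ + 2t² - 3: f₀=-3, f₁=7.666667, f₂=68.111111, f₃=221.
(h/2)·[f₀ + 2f₁ + 2f₂ + f₃] = 0.666667·(369.555556) = 246.3704.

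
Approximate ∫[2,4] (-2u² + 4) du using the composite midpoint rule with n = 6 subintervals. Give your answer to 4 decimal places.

-29.2963

h = (4 − 2)/6 = 0.333333.
Midpoints m₁,…,m₆ = 2.166667, 2.5, 2.833333, 3.166667, 3.5, 3.833333.
f(m₁)=-5.388889, f(m₂)=-8.5, f(m₃)=-12.055556, f(m₄)=-16.055556, f(m₅)=-20.5, f(m₆)=-25.388889.
h·[f(m₁) + f(m₂) + f(m₃) + f(m₄) + f(m₅) + f(m₆)] = 0.333333·(-87.888889) = -29.2963.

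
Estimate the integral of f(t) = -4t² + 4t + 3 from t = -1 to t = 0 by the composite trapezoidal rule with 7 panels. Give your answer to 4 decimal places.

h = (0 − (-1))/7 = 0.142857.
Nodes t₀,…,t₇ = -1, -0.857143, -0.714286, -0.571429, -0.428571, -0.285714, -0.142857, 0.
f(t) = -4t² + 4t + 3: f₀=-5, f₁=-3.367347, f₂=-1.897959, f₃=-0.591837, f₄=0.551020, f₅=1.530612, f₆=2.346939, f₇=3.
(h/2)·[f₀ + 2f₁ + 2f₂ + 2f₃ + 2f₄ + 2f₅ + 2f₆ + f₇] = 0.071429·(-4.857143) = -0.3469.

-0.3469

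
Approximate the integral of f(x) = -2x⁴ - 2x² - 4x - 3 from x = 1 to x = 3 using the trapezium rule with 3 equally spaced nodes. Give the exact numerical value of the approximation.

h = (3 − 1)/2 = 1.
Nodes x₀,…,x₂ = 1, 2, 3.
f(x) = -2x⁴ - 2x² - 4x - 3: f₀=-11, f₁=-51, f₂=-195.
(h/2)·[f₀ + 2f₁ + f₂] = 0.5·(-308) = -154.

-154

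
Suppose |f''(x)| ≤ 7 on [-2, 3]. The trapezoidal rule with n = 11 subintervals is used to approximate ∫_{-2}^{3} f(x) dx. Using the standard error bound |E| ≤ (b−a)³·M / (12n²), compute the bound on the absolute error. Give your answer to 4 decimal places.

0.6026

|E| ≤ (5)³·7 / (12·11²) = 875/1452 = 0.6026.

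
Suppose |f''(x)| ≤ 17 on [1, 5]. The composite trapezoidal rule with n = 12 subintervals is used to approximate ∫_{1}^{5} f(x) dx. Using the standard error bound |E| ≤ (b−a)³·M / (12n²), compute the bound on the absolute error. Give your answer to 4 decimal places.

0.6296

|E| ≤ (4)³·17 / (12·12²) = 1088/1728 = 0.6296.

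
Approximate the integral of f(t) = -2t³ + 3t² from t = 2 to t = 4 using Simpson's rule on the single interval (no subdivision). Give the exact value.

S = (b−a)/6 · [f(2) + 4f(3) + f(4)] = 0.333333·[(-4) + 4·(-27) + (-80)] = -64.

-64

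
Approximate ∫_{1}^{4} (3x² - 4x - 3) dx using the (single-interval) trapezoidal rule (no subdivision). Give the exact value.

37.5

T = (b−a)/2 · [f(1) + f(4)] = 1.5·[(-4) + 29] = 37.5.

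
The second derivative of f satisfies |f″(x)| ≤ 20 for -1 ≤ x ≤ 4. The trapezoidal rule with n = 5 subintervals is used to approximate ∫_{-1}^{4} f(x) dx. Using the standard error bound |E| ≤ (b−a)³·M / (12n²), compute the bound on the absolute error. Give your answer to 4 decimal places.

|E| ≤ (5)³·20 / (12·5²) = 2500/300 = 8.3333.

8.3333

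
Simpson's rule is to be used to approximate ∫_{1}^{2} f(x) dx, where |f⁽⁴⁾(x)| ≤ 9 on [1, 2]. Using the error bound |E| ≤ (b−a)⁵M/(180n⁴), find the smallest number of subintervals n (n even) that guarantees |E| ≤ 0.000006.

Need 9/(180n⁴) ≤ 0.000006.
n⁴ ≥ 9/(180·0.000006) = 8333.33 ⇒ n ≥ 9.5544, so the smallest even n is 10. (n must be even for Simpson's rule.)

10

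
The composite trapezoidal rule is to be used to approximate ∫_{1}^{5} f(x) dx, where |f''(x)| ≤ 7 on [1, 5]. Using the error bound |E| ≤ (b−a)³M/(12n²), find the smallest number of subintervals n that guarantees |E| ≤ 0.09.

Need 448/(12n²) ≤ 0.09.
n² ≥ 448/(12·0.09) = 414.815 ⇒ n ≥ 20.3670, so the smallest n is 21.

21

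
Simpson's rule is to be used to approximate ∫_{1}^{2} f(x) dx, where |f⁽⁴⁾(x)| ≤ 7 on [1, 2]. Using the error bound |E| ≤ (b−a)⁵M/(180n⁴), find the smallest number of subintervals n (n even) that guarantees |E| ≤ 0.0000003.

Need 7/(180n⁴) ≤ 0.0000003.
n⁴ ≥ 7/(180·0.0000003) = 129630 ⇒ n ≥ 18.9748, so the smallest even n is 20. (n must be even for Simpson's rule.)

20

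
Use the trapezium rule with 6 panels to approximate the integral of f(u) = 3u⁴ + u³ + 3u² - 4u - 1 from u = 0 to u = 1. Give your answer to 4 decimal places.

h = (1 − 0)/6 = 0.166667.
Nodes u₀,…,u₆ = 0, 0.166667, 0.333333, 0.5, 0.666667, 0.833333, 1.
f(u) = 3u⁴ + u³ + 3u² - 4u - 1: f₀=-1, f₁=-1.576389, f₂=-1.925926, f₃=-1.9375, f₄=-1.444444, f₅=-0.224537, f₆=2.
(h/2)·[f₀ + 2f₁ + 2f₂ + 2f₃ + 2f₄ + 2f₅ + f₆] = 0.083333·(-13.217593) = -1.1015.

-1.1015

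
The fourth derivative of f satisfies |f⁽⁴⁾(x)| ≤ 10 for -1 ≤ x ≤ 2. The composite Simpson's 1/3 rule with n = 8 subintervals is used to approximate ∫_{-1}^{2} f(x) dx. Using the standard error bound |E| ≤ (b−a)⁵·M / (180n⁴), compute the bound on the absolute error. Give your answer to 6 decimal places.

|E| ≤ (3)⁵·10 / (180·8⁴) = 2430/737280 = 0.003296.

0.003296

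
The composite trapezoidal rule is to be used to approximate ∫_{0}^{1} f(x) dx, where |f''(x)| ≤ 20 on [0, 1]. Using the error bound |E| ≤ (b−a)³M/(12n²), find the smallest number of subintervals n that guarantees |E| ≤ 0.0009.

Need 20/(12n²) ≤ 0.0009.
n² ≥ 20/(12·0.0009) = 1851.85 ⇒ n ≥ 43.0331, so the smallest n is 44.

44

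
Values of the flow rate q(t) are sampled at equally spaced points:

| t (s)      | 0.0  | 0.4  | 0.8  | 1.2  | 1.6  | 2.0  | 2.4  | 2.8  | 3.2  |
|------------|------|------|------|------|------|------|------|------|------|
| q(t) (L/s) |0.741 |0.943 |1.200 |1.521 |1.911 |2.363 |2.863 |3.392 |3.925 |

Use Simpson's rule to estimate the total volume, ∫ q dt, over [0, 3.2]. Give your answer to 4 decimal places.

h = 0.4, n = 8.
(h/3)·[y₀ + 4y₁ + 2y₂ + 4y₃ + 2y₄ + 4y₅ + 2y₆ + 4y₇ + y₈] = 0.133333·(49.490) = 6.5987.

6.5987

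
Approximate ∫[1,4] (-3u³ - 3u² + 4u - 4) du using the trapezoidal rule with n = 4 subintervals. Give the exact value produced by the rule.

h = (4 − 1)/4 = 0.75.
Nodes u₀,…,u₄ = 1, 1.75, 2.5, 3.25, 4.
f(u) = -3u³ - 3u² + 4u - 4: f₀=-6, f₁=-22.265625, f₂=-59.625, f₃=-125.671875, f₄=-228.
(h/2)·[f₀ + 2f₁ + 2f₂ + 2f₃ + f₄] = 0.375·(-649.125) = -243.421875.

-243.421875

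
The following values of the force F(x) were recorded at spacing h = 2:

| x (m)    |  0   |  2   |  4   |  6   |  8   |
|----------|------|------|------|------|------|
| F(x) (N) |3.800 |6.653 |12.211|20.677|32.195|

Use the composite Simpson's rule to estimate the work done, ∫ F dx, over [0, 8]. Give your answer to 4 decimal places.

h = 2, n = 4.
(h/3)·[y₀ + 4y₁ + 2y₂ + 4y₃ + y₄] = 0.666667·(169.737) = 113.1580.

113.1580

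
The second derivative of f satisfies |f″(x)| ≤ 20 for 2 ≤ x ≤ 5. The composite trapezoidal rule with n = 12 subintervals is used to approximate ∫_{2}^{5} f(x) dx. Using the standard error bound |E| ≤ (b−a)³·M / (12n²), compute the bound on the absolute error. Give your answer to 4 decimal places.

0.3125

|E| ≤ (3)³·20 / (12·12²) = 540/1728 = 0.3125.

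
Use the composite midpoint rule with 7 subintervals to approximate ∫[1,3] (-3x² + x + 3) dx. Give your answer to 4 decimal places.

-15.9592

h = (3 − 1)/7 = 0.285714.
Midpoints m₁,…,m₇ = 1.142857, 1.428571, 1.714286, 2, 2.285714, 2.571429, 2.857143.
f(m₁)=0.224490, f(m₂)=-1.693878, f(m₃)=-4.102041, f(m₄)=-7, f(m₅)=-10.387755, f(m₆)=-14.265306, f(m₇)=-18.632653.
h·[f(m₁) + f(m₂) + f(m₃) + f(m₄) + f(m₅) + f(m₆) + f(m₇)] = 0.285714·(-55.857143) = -15.9592.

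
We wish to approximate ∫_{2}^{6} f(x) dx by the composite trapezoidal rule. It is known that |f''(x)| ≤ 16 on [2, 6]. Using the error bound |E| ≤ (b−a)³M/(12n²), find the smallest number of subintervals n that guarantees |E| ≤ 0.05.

Need 1024/(12n²) ≤ 0.05.
n² ≥ 1024/(12·0.05) = 1706.67 ⇒ n ≥ 41.3118, so the smallest n is 42.

42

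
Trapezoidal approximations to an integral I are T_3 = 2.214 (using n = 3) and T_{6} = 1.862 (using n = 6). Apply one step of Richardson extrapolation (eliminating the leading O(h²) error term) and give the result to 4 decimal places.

1.7447

R = (4·T_{6} − T_3) / 3 = (4·1.862 − 2.214)/3 = (5.234)/3 = 1.7447.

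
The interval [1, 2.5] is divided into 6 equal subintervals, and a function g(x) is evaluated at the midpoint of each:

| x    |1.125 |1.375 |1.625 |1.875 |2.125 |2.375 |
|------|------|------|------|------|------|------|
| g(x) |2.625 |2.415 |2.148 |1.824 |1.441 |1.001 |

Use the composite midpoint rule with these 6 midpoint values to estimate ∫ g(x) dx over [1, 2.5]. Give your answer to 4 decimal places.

h = 0.25, n = 6.
h·[y(m₁) + y(m₂) + y(m₃) + y(m₄) + y(m₅) + y(m₆)] = 0.25·(11.454) = 2.8635.

2.8635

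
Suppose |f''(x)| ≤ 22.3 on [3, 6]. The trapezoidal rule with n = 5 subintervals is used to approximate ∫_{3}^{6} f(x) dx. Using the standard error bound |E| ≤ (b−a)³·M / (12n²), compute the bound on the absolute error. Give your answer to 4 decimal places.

2.0070

|E| ≤ (3)³·22.3 / (12·5²) = 602.1/300 = 2.0070.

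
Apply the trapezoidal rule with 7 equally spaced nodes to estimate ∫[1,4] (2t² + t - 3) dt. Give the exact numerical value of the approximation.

40.75

h = (4 − 1)/6 = 0.5.
Nodes t₀,…,t₆ = 1, 1.5, 2, 2.5, 3, 3.5, 4.
f(t) = 2t² + t - 3: f₀=0, f₁=3, f₂=7, f₃=12, f₄=18, f₅=25, f₆=33.
(h/2)·[f₀ + 2f₁ + 2f₂ + 2f₃ + 2f₄ + 2f₅ + f₆] = 0.25·(163) = 40.75.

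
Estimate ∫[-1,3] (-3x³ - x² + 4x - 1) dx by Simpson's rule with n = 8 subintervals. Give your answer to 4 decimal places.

h = (3 − (-1))/8 = 0.5.
Nodes x₀,…,x₈ = -1, -0.5, 0, 0.5, 1, 1.5, 2, 2.5, 3.
f(x) = -3x³ - x² + 4x - 1: f₀=-3, f₁=-2.875, f₂=-1, f₃=0.375, f₄=-1, f₅=-7.375, f₆=-21, f₇=-44.125, f₈=-79.
(h/3)·[f₀ + 4f₁ + 2f₂ + 4f₃ + 2f₄ + 4f₅ + 2f₆ + 4f₇ + f₈] = 0.166667·(-344) = -57.3333.

-57.3333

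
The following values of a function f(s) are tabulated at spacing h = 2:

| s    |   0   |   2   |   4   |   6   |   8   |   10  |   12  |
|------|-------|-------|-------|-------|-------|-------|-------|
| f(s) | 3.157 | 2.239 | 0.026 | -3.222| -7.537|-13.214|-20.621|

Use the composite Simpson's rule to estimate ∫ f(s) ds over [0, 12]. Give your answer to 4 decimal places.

h = 2, n = 6.
(h/3)·[y₀ + 4y₁ + 2y₂ + 4y₃ + 2y₄ + 4y₅ + y₆] = 0.666667·(-89.274) = -59.5160.

-59.5160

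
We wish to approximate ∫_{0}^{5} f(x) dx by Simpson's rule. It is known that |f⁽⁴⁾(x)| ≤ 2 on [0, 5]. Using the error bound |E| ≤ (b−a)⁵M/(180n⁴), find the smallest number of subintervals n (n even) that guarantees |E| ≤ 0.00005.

Need 6250/(180n⁴) ≤ 0.00005.
n⁴ ≥ 6250/(180·0.00005) = 694444 ⇒ n ≥ 28.8675, so the smallest even n is 30. (n must be even for Simpson's rule.)

30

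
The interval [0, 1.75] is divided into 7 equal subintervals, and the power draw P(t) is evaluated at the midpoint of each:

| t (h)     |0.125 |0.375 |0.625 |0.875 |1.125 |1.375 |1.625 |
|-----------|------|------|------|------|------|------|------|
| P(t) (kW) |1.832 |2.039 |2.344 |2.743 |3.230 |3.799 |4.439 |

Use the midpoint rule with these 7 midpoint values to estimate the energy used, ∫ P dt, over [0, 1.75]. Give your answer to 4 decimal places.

5.1065

h = 0.25, n = 7.
h·[y(m₁) + y(m₂) + y(m₃) + y(m₄) + y(m₅) + y(m₆) + y(m₇)] = 0.25·(20.426) = 5.1065.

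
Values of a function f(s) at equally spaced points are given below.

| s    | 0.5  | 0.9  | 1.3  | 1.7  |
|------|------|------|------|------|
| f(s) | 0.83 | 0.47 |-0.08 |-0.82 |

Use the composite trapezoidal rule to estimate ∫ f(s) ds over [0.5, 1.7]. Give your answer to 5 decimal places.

0.15800

h = 0.4, n = 3.
(h/2)·[y₀ + 2y₁ + 2y₂ + y₃] = 0.2·(0.79) = 0.15800.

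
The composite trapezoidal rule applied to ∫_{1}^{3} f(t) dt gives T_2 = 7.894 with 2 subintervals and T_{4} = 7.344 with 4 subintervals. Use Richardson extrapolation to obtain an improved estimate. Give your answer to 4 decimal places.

R = (4·T_{4} − T_2) / 3 = (4·7.344 − 7.894)/3 = (21.482)/3 = 7.1607.

7.1607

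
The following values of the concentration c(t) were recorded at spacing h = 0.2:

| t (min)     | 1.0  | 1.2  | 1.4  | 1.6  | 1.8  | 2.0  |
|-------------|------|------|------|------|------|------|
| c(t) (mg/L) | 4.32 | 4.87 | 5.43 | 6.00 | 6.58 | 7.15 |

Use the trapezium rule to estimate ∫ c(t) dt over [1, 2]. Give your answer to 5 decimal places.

h = 0.2, n = 5.
(h/2)·[y₀ + 2y₁ + 2y₂ + 2y₃ + 2y₄ + y₅] = 0.1·(57.23) = 5.72300.

5.72300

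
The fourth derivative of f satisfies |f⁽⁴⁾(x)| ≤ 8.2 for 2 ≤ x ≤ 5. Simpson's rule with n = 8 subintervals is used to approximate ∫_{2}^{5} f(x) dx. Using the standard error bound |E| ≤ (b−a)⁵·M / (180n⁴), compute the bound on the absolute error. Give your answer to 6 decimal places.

0.002703

|E| ≤ (3)⁵·8.2 / (180·8⁴) = 1992.6/737280 = 0.002703.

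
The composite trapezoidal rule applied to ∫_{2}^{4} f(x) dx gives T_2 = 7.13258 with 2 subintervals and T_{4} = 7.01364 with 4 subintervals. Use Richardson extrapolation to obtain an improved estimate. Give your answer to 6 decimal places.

6.973993

R = (4·T_{4} − T_2) / 3 = (4·7.01364 − 7.13258)/3 = (20.92198)/3 = 6.973993.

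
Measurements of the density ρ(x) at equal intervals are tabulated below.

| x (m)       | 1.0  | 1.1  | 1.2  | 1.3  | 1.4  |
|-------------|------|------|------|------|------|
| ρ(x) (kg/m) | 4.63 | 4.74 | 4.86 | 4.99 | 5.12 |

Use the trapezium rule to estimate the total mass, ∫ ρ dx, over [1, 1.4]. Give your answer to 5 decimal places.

h = 0.1, n = 4.
(h/2)·[y₀ + 2y₁ + 2y₂ + 2y₃ + y₄] = 0.05·(38.93) = 1.94650.

1.94650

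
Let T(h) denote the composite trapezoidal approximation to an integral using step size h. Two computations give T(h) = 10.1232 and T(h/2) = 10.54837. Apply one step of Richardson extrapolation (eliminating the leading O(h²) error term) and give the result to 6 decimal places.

10.690093

R = (4·T(h/2) − T(h)) / 3 = (4·10.54837 − 10.1232)/3 = (32.07028)/3 = 10.690093.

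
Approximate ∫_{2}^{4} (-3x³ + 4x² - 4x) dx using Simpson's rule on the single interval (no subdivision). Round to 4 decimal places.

S = (b−a)/6 · [f(2) + 4f(3) + f(4)] = 0.333333·[(-16) + 4·(-57) + (-144)] = -129.3333.

-129.3333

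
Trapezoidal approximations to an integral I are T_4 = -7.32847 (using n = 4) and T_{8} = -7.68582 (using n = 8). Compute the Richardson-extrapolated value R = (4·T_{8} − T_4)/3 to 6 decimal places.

R = (4·T_{8} − T_4) / 3 = (4·(-7.68582) − (-7.32847))/3 = (-23.41481)/3 = -7.804937.

-7.804937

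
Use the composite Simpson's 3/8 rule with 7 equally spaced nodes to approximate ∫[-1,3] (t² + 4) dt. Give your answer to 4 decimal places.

h = (3 − (-1))/6 = 0.666667.
Nodes t₀,…,t₆ = -1, -0.333333, 0.333333, 1, 1.666667, 2.333333, 3.
f(t) = t² + 4: f₀=5, f₁=4.111111, f₂=4.111111, f₃=5, f₄=6.777778, f₅=9.444444, f₆=13.
(3h/8)·[f₀ + 3f₁ + 3f₂ + 2f₃ + 3f₄ + 3f₅ + f₆] = 0.25·(101.333333) = 25.3333.

25.3333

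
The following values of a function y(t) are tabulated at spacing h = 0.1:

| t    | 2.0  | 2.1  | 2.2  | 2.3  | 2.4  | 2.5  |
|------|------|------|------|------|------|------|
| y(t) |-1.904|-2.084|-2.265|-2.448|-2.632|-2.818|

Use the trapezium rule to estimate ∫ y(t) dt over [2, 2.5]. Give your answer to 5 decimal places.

h = 0.1, n = 5.
(h/2)·[y₀ + 2y₁ + 2y₂ + 2y₃ + 2y₄ + y₅] = 0.05·(-23.580) = -1.17900.

-1.17900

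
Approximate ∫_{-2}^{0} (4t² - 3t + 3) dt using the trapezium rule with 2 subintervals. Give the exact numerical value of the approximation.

h = (0 − (-2))/2 = 1.
Nodes t₀,…,t₂ = -2, -1, 0.
f(t) = 4t² - 3t + 3: f₀=25, f₁=10, f₂=3.
(h/2)·[f₀ + 2f₁ + f₂] = 0.5·(48) = 24.

24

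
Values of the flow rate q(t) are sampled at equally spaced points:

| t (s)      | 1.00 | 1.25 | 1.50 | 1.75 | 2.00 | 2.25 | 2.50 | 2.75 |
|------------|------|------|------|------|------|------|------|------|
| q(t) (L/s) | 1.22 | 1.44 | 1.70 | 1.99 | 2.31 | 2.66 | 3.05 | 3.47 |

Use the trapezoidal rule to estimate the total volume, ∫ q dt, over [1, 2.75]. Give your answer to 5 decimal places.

h = 0.25, n = 7.
(h/2)·[y₀ + 2y₁ + 2y₂ + 2y₃ + 2y₄ + 2y₅ + 2y₆ + y₇] = 0.125·(30.99) = 3.87375.

3.87375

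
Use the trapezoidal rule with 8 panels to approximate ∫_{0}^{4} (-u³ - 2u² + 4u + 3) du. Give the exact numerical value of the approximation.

h = (4 − 0)/8 = 0.5.
Nodes u₀,…,u₈ = 0, 0.5, 1, 1.5, 2, 2.5, 3, 3.5, 4.
f(u) = -u³ - 2u² + 4u + 3: f₀=3, f₁=4.375, f₂=4, f₃=1.125, f₄=-5, f₅=-15.125, f₆=-30, f₇=-50.375, f₈=-77.
(h/2)·[f₀ + 2f₁ + 2f₂ + 2f₃ + 2f₄ + 2f₅ + 2f₆ + 2f₇ + f₈] = 0.25·(-256) = -64.

-64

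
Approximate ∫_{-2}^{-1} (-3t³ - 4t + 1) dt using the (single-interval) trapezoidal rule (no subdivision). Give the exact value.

20.5

T = (b−a)/2 · [f(-2) + f(-1)] = 0.5·[33 + 8] = 20.5.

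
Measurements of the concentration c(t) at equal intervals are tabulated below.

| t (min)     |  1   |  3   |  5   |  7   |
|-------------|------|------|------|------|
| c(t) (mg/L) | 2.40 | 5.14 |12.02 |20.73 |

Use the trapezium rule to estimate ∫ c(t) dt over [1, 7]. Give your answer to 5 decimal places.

57.45000

h = 2, n = 3.
(h/2)·[y₀ + 2y₁ + 2y₂ + y₃] = 1·(57.45) = 57.45000.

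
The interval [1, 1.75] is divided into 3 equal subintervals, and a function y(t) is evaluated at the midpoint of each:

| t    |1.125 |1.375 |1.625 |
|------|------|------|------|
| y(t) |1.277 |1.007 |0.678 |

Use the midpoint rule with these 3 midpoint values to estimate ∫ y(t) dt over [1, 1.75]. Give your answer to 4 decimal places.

0.7405

h = 0.25, n = 3.
h·[y(m₁) + y(m₂) + y(m₃)] = 0.25·(2.962) = 0.7405.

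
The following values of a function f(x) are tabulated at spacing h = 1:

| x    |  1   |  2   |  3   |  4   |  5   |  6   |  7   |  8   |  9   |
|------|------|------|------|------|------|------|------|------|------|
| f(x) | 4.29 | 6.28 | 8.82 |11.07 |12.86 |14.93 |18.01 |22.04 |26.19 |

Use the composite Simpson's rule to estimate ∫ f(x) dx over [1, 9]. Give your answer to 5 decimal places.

109.04667

h = 1, n = 8.
(h/3)·[y₀ + 4y₁ + 2y₂ + 4y₃ + 2y₄ + 4y₅ + 2y₆ + 4y₇ + y₈] = 0.333333·(327.14) = 109.04667.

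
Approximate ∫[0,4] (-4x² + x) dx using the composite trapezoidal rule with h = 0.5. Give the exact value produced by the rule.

-78

h = (4 − 0)/8 = 0.5.
Nodes x₀,…,x₈ = 0, 0.5, 1, 1.5, 2, 2.5, 3, 3.5, 4.
f(x) = -4x² + x: f₀=0, f₁=-0.5, f₂=-3, f₃=-7.5, f₄=-14, f₅=-22.5, f₆=-33, f₇=-45.5, f₈=-60.
(h/2)·[f₀ + 2f₁ + 2f₂ + 2f₃ + 2f₄ + 2f₅ + 2f₆ + 2f₇ + f₈] = 0.25·(-312) = -78.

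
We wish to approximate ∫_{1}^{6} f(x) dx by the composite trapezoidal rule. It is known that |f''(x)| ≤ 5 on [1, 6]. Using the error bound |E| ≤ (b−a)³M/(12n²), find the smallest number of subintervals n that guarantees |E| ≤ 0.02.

52

Need 625/(12n²) ≤ 0.02.
n² ≥ 625/(12·0.02) = 2604.17 ⇒ n ≥ 51.0310, so the smallest n is 52.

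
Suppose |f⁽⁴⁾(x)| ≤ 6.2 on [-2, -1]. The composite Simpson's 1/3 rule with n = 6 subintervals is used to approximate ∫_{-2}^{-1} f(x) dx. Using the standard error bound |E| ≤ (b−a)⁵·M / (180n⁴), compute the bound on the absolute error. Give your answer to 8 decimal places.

|E| ≤ (1)⁵·6.2 / (180·6⁴) = 6.2/233280 = 0.00002658.

0.00002658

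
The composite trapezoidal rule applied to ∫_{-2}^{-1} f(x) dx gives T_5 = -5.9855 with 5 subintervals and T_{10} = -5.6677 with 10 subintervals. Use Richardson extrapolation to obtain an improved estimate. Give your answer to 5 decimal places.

-5.56177

R = (4·T_{10} − T_5) / 3 = (4·(-5.6677) − (-5.9855))/3 = (-16.6853)/3 = -5.56177.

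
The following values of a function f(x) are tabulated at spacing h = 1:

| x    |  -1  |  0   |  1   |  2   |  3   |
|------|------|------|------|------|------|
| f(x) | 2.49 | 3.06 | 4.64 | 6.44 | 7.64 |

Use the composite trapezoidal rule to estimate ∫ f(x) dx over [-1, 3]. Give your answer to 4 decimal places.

19.2050

h = 1, n = 4.
(h/2)·[y₀ + 2y₁ + 2y₂ + 2y₃ + y₄] = 0.5·(38.41) = 19.2050.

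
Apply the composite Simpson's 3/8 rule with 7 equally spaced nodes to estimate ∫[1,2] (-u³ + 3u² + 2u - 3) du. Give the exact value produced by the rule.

3.25

h = (2 − 1)/6 = 0.166667.
Nodes u₀,…,u₆ = 1, 1.166667, 1.333333, 1.5, 1.666667, 1.833333, 2.
f(u) = -u³ + 3u² + 2u - 3: f₀=1, f₁=1.828704, f₂=2.629630, f₃=3.375, f₄=4.037037, f₅=4.587963, f₆=5.
(3h/8)·[f₀ + 3f₁ + 3f₂ + 2f₃ + 3f₄ + 3f₅ + f₆] = 0.0625·(52) = 3.25.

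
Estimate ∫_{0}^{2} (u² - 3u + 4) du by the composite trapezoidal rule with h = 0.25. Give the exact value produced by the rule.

4.6875

h = (2 − 0)/8 = 0.25.
Nodes u₀,…,u₈ = 0, 0.25, 0.5, 0.75, 1, 1.25, 1.5, 1.75, 2.
f(u) = u² - 3u + 4: f₀=4, f₁=3.3125, f₂=2.75, f₃=2.3125, f₄=2, f₅=1.8125, f₆=1.75, f₇=1.8125, f₈=2.
(h/2)·[f₀ + 2f₁ + 2f₂ + 2f₃ + 2f₄ + 2f₅ + 2f₆ + 2f₇ + f₈] = 0.125·(37.5) = 4.6875.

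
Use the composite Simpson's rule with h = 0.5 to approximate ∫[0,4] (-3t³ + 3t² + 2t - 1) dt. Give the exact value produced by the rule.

-116

h = (4 − 0)/8 = 0.5.
Nodes t₀,…,t₈ = 0, 0.5, 1, 1.5, 2, 2.5, 3, 3.5, 4.
f(t) = -3t³ + 3t² + 2t - 1: f₀=-1, f₁=0.375, f₂=1, f₃=-1.375, f₄=-9, f₅=-24.125, f₆=-49, f₇=-85.875, f₈=-137.
(h/3)·[f₀ + 4f₁ + 2f₂ + 4f₃ + 2f₄ + 4f₅ + 2f₆ + 4f₇ + f₈] = 0.166667·(-696) = -116.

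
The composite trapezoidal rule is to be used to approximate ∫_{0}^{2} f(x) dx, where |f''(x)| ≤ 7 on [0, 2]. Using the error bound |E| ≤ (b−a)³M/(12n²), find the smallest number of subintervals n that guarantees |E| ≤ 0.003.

Need 56/(12n²) ≤ 0.003.
n² ≥ 56/(12·0.003) = 1555.56 ⇒ n ≥ 39.4405, so the smallest n is 40.

40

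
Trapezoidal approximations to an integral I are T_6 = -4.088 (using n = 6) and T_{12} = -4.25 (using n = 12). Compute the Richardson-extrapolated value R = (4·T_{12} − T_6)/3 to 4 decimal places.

R = (4·T_{12} − T_6) / 3 = (4·(-4.25) − (-4.088))/3 = (-12.912)/3 = -4.3040.

-4.3040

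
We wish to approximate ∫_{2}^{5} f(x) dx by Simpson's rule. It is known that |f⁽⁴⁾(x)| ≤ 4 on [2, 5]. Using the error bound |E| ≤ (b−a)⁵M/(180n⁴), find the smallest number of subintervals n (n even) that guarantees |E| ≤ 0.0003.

Need 972/(180n⁴) ≤ 0.0003.
n⁴ ≥ 972/(180·0.0003) = 18000 ⇒ n ≥ 11.5829, so the smallest even n is 12. (n must be even for Simpson's rule.)

12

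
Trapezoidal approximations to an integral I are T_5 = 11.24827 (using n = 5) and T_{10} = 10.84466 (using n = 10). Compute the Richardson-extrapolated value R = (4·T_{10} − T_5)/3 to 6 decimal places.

R = (4·T_{10} − T_5) / 3 = (4·10.84466 − 11.24827)/3 = (32.13037)/3 = 10.710123.

10.710123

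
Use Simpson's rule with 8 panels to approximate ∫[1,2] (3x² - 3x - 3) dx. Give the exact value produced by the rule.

-0.5

h = (2 − 1)/8 = 0.125.
Nodes x₀,…,x₈ = 1, 1.125, 1.25, 1.375, 1.5, 1.625, 1.75, 1.875, 2.
f(x) = 3x² - 3x - 3: f₀=-3, f₁=-2.578125, f₂=-2.0625, f₃=-1.453125, f₄=-0.75, f₅=0.046875, f₆=0.9375, f₇=1.921875, f₈=3.
(h/3)·[f₀ + 4f₁ + 2f₂ + 4f₃ + 2f₄ + 4f₅ + 2f₆ + 4f₇ + f₈] = 0.041667·(-12) = -0.5.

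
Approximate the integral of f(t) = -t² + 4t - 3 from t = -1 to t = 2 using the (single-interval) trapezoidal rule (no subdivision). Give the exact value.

T = (b−a)/2 · [f(-1) + f(2)] = 1.5·[(-8) + 1] = -10.5.

-10.5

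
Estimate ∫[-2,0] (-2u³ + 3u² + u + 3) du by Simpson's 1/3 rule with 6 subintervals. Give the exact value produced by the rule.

20

h = (0 − (-2))/6 = 0.333333.
Nodes u₀,…,u₆ = -2, -1.666667, -1.333333, -1, -0.666667, -0.333333, 0.
f(u) = -2u³ + 3u² + u + 3: f₀=29, f₁=18.925926, f₂=11.740741, f₃=7, f₄=4.259259, f₅=3.074074, f₆=3.
(h/3)·[f₀ + 4f₁ + 2f₂ + 4f₃ + 2f₄ + 4f₅ + f₆] = 0.111111·(180) = 20.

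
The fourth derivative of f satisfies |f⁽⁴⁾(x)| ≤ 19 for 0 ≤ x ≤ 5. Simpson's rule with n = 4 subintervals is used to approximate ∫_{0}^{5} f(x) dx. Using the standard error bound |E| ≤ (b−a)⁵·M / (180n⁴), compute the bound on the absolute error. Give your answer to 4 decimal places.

|E| ≤ (5)⁵·19 / (180·4⁴) = 59375/46080 = 1.2885.

1.2885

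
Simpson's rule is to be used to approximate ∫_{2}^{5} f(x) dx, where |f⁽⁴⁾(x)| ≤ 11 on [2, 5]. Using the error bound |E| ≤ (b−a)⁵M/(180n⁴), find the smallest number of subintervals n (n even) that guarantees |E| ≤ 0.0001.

20

Need 2673/(180n⁴) ≤ 0.0001.
n⁴ ≥ 2673/(180·0.0001) = 148500 ⇒ n ≥ 19.6305, so the smallest even n is 20. (n must be even for Simpson's rule.)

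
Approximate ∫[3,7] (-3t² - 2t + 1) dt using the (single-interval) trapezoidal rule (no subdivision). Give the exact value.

T = (b−a)/2 · [f(3) + f(7)] = 2·[(-32) + (-160)] = -384.

-384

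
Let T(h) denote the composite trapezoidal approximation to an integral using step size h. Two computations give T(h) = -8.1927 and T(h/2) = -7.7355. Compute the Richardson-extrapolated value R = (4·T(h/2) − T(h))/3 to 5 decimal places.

R = (4·T(h/2) − T(h)) / 3 = (4·(-7.7355) − (-8.1927))/3 = (-22.7493)/3 = -7.58310.

-7.58310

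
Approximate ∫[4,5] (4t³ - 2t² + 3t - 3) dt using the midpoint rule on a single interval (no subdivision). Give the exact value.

M = (b−a)·f(4.5) = 1·(334.5) = 334.5.

334.5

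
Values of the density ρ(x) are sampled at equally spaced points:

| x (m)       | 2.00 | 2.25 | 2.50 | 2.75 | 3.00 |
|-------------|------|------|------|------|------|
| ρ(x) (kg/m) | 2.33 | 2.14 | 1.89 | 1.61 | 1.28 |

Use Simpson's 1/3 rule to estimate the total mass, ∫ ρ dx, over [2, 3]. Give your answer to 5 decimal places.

h = 0.25, n = 4.
(h/3)·[y₀ + 4y₁ + 2y₂ + 4y₃ + y₄] = 0.083333·(22.39) = 1.86583.

1.86583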